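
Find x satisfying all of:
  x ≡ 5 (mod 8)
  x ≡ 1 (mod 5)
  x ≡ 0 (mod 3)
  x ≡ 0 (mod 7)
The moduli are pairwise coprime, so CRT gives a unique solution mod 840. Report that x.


Product of moduli M = 8 · 5 · 3 · 7 = 840.
Merge one congruence at a time:
  Start: x ≡ 5 (mod 8).
  Combine with x ≡ 1 (mod 5); new modulus lcm = 40.
    Write x = 5 + 8·t and substitute into x ≡ 1 (mod 5): 8·t ≡ 1 − 5 = -4 (mod 5).
    Reduce coefficients mod 5: 3·t ≡ 1 (mod 5).
    The inverse of 3 mod 5 is 2 (since 3·2 = 6 = 1·5 + 1), so t ≡ 2·1 = 2 ≡ 2 (mod 5).
    Then x = 5 + 8·2 = 21, valid modulo lcm(8, 5) = 40: x ≡ 21 (mod 40).
  Combine with x ≡ 0 (mod 3); new modulus lcm = 120.
    Write x = 21 + 40·t and substitute into x ≡ 0 (mod 3): 40·t ≡ 0 − 21 = -21 (mod 3).
    Reduce coefficients mod 3: 1·t ≡ 0 (mod 3).
    So t ≡ 0 (mod 3).
    Then x = 21 + 40·0 = 21, valid modulo lcm(40, 3) = 120: x ≡ 21 (mod 120).
  Combine with x ≡ 0 (mod 7); new modulus lcm = 840.
    Write x = 21 + 120·t and substitute into x ≡ 0 (mod 7): 120·t ≡ 0 − 21 = -21 (mod 7).
    Reduce coefficients mod 7: 1·t ≡ 0 (mod 7).
    So t ≡ 0 (mod 7).
    Then x = 21 + 120·0 = 21, valid modulo lcm(120, 7) = 840: x ≡ 21 (mod 840).
Verify against each original: 21 mod 8 = 5, 21 mod 5 = 1, 21 mod 3 = 0, 21 mod 7 = 0.

x ≡ 21 (mod 840).


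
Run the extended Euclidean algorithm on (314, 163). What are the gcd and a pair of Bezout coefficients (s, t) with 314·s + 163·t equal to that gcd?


Euclidean algorithm on (314, 163) — divide until remainder is 0:
  314 = 1 · 163 + 151
  163 = 1 · 151 + 12
  151 = 12 · 12 + 7
  12 = 1 · 7 + 5
  7 = 1 · 5 + 2
  5 = 2 · 2 + 1
  2 = 2 · 1 + 0
gcd(314, 163) = 1.
Track Bezout coefficients alongside the remainders: start with r₀ = 314 = a·1 + b·0 (s = 1, t = 0) and r₁ = 163 = a·0 + b·1 (s = 0, t = 1); each new remainder r_{k+1} = r_{k-1} − q_k·r_k inherits s_{k+1} = s_{k-1} − q_k·s_k, t_{k+1} = t_{k-1} − q_k·t_k, so r_k = a·s_k + b·t_k at every step:
  q = 1: r = 151, s = 1 − 1·0 = 1, t = 0 − 1·1 = -1  (check: 314·1 + 163·(-1) = 151)
  q = 1: r = 12, s = 0 − 1·1 = -1, t = 1 − 1·(-1) = 2  (check: 314·(-1) + 163·2 = 12)
  q = 12: r = 7, s = 1 − 12·(-1) = 13, t = -1 − 12·2 = -25  (check: 314·13 + 163·(-25) = 7)
  q = 1: r = 5, s = -1 − 1·13 = -14, t = 2 − 1·(-25) = 27  (check: 314·(-14) + 163·27 = 5)
  q = 1: r = 2, s = 13 − 1·(-14) = 27, t = -25 − 1·27 = -52  (check: 314·27 + 163·(-52) = 2)
  q = 2: r = 1, s = -14 − 2·27 = -68, t = 27 − 2·(-52) = 131  (check: 314·(-68) + 163·131 = 1)
The row with r = 1 (the gcd) gives the Bezout coefficients s = -68, t = 131.
Result: 314 · (-68) + 163 · (131) = 1.

gcd(314, 163) = 1; s = -68, t = 131 (check: 314·(-68) + 163·131 = 1).


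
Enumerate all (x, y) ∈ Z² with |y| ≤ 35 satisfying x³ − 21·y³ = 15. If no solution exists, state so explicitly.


The equation is x³ - 21y³ = 15. For fixed y, x³ = 21·y³ + 15, so a solution requires the RHS to be a perfect cube.
Strategy: iterate y from -35 to 35, compute RHS = 21·y³ + 15, and check whether it is a (positive or negative) perfect cube.
Check small values of y:
  y = 0: RHS = 15 is not a perfect cube.
  y = 1: RHS = 36 is not a perfect cube.
  y = -1: RHS = -6 is not a perfect cube.
  y = 2: RHS = 183 is not a perfect cube.
  y = -2: RHS = -153 is not a perfect cube.
  y = 3: RHS = 582 is not a perfect cube.
  y = -3: RHS = -552 is not a perfect cube.
Continuing the search up to |y| = 35 finds no solutions either.
No (x, y) in the scanned range satisfies the equation.

No integer solutions with |y| ≤ 35.


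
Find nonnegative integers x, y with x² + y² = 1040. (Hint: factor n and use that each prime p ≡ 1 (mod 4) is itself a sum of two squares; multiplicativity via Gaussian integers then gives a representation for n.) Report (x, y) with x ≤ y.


Step 1: Factor n = 1040 = 2^4 · 5 · 13.
Step 2: Check the mod-4 condition on each prime factor: 2 = 2 (special); 5 ≡ 1 (mod 4), exponent 1; 13 ≡ 1 (mod 4), exponent 1.
All primes ≡ 3 (mod 4) appear to even exponent (or don't appear), so by the two-squares theorem n IS expressible as a sum of two squares.
Step 3: Build a representation. Group n = k² · m with k = 4 and m = 5 · 13 = 65 (a product of primes ≡ 1 (mod 4)); a representation of m scales to one of n via (k·x)² + (k·y)² = k²(x² + y²). Each prime p ≡ 1 (mod 4) is itself a sum of two squares; find a² by testing p − a² for a perfect square:
  5: 5 − 1² = 4 = 2² ⇒ 5 = 1² + 2².
  13: 13 − 1² = 12, 13 − 2² = 9 = 3² ⇒ 13 = 2² + 3².
  Combine using the Brahmagupta–Fibonacci identity (a² + b²)(c² + d²) = (ac − bd)² + (ad + bc)² = (ac + bd)² + (ad − bc)²:
  5 · 13 = 65: from (1² + 2²)(2² + 3²), take (1·2 − 2·3, 1·3 + 2·2) = (2 − 6, 3 + 4) = (-4, 7); dropping signs (only squares matter) gives (4, 7); check 4² + 7² = 16 + 49 = 65 ✓.
  Scale by k = 4: (4·4, 4·7) = (16, 28).
Step 4: Order so x ≤ y and verify: 16² + 28² = 256 + 784 = 1040 = n. ✓

n = 1040 = 16² + 28² (one valid representation with x ≤ y).


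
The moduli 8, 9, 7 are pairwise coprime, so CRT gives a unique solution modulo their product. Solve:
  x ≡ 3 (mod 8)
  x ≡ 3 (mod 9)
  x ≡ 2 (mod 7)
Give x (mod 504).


Moduli 8, 9, 7 are pairwise coprime; by CRT there is a unique solution modulo M = 8 · 9 · 7 = 504.
Solve pairwise, accumulating the modulus:
  Start with x ≡ 3 (mod 8).
  Combine with x ≡ 3 (mod 9): since gcd(8, 9) = 1, we get a unique residue mod 72.
    Write x = 3 + 8·t and substitute into x ≡ 3 (mod 9): 8·t ≡ 3 − 3 = 0 (mod 9).
    The inverse of 8 mod 9 is 8 (since 8·8 = 64 = 7·9 + 1), so t ≡ 8·0 = 0 ≡ 0 (mod 9).
    Then x = 3 + 8·0 = 3, valid modulo lcm(8, 9) = 72: x ≡ 3 (mod 72).
  Combine with x ≡ 2 (mod 7): since gcd(72, 7) = 1, we get a unique residue mod 504.
    Write x = 3 + 72·t and substitute into x ≡ 2 (mod 7): 72·t ≡ 2 − 3 = -1 (mod 7).
    Reduce coefficients mod 7: 2·t ≡ 6 (mod 7).
    The inverse of 2 mod 7 is 4 (since 2·4 = 8 = 1·7 + 1), so t ≡ 4·6 = 24 ≡ 3 (mod 7).
    Then x = 3 + 72·3 = 219, valid modulo lcm(72, 7) = 504: x ≡ 219 (mod 504).
Verify: 219 mod 8 = 3 ✓, 219 mod 9 = 3 ✓, 219 mod 7 = 2 ✓.

x ≡ 219 (mod 504).


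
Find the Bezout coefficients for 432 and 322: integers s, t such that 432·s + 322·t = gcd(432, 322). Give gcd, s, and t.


Euclidean algorithm on (432, 322) — divide until remainder is 0:
  432 = 1 · 322 + 110
  322 = 2 · 110 + 102
  110 = 1 · 102 + 8
  102 = 12 · 8 + 6
  8 = 1 · 6 + 2
  6 = 3 · 2 + 0
gcd(432, 322) = 2.
Track Bezout coefficients alongside the remainders: start with r₀ = 432 = a·1 + b·0 (s = 1, t = 0) and r₁ = 322 = a·0 + b·1 (s = 0, t = 1); each new remainder r_{k+1} = r_{k-1} − q_k·r_k inherits s_{k+1} = s_{k-1} − q_k·s_k, t_{k+1} = t_{k-1} − q_k·t_k, so r_k = a·s_k + b·t_k at every step:
  q = 1: r = 110, s = 1 − 1·0 = 1, t = 0 − 1·1 = -1  (check: 432·1 + 322·(-1) = 110)
  q = 2: r = 102, s = 0 − 2·1 = -2, t = 1 − 2·(-1) = 3  (check: 432·(-2) + 322·3 = 102)
  q = 1: r = 8, s = 1 − 1·(-2) = 3, t = -1 − 1·3 = -4  (check: 432·3 + 322·(-4) = 8)
  q = 12: r = 6, s = -2 − 12·3 = -38, t = 3 − 12·(-4) = 51  (check: 432·(-38) + 322·51 = 6)
  q = 1: r = 2, s = 3 − 1·(-38) = 41, t = -4 − 1·51 = -55  (check: 432·41 + 322·(-55) = 2)
The row with r = 2 (the gcd) gives the Bezout coefficients s = 41, t = -55.
Result: 432 · (41) + 322 · (-55) = 2.

gcd(432, 322) = 2; s = 41, t = -55 (check: 432·41 + 322·(-55) = 2).


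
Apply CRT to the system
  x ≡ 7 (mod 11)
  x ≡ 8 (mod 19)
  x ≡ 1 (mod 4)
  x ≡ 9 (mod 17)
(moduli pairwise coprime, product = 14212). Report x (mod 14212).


Product of moduli M = 11 · 19 · 4 · 17 = 14212.
Merge one congruence at a time:
  Start: x ≡ 7 (mod 11).
  Combine with x ≡ 8 (mod 19); new modulus lcm = 209.
    Write x = 7 + 11·t and substitute into x ≡ 8 (mod 19): 11·t ≡ 8 − 7 = 1 (mod 19).
    The inverse of 11 mod 19 is 7 (since 11·7 = 77 = 4·19 + 1), so t ≡ 7·1 = 7 ≡ 7 (mod 19).
    Then x = 7 + 11·7 = 84, valid modulo lcm(11, 19) = 209: x ≡ 84 (mod 209).
  Combine with x ≡ 1 (mod 4); new modulus lcm = 836.
    Write x = 84 + 209·t and substitute into x ≡ 1 (mod 4): 209·t ≡ 1 − 84 = -83 (mod 4).
    Reduce coefficients mod 4: 1·t ≡ 1 (mod 4).
    So t ≡ 1 (mod 4).
    Then x = 84 + 209·1 = 293, valid modulo lcm(209, 4) = 836: x ≡ 293 (mod 836).
  Combine with x ≡ 9 (mod 17); new modulus lcm = 14212.
    Write x = 293 + 836·t and substitute into x ≡ 9 (mod 17): 836·t ≡ 9 − 293 = -284 (mod 17).
    Reduce coefficients mod 17: 3·t ≡ 5 (mod 17).
    The inverse of 3 mod 17 is 6 (since 3·6 = 18 = 1·17 + 1), so t ≡ 6·5 = 30 ≡ 13 (mod 17).
    Then x = 293 + 836·13 = 11161, valid modulo lcm(836, 17) = 14212: x ≡ 11161 (mod 14212).
Verify against each original: 11161 mod 11 = 7, 11161 mod 19 = 8, 11161 mod 4 = 1, 11161 mod 17 = 9.

x ≡ 11161 (mod 14212).


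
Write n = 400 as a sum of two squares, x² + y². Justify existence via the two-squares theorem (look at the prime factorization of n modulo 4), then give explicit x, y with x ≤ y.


Step 1: Factor n = 400 = 2^4 · 5^2.
Step 2: Check the mod-4 condition on each prime factor: 2 = 2 (special); 5 ≡ 1 (mod 4), exponent 2.
All primes ≡ 3 (mod 4) appear to even exponent (or don't appear), so by the two-squares theorem n IS expressible as a sum of two squares.
Step 3: Build a representation. Group n = k² · m with k = 4 and m = 5 · 5 = 25 (a product of primes ≡ 1 (mod 4)); a representation of m scales to one of n via (k·x)² + (k·y)² = k²(x² + y²). Each prime p ≡ 1 (mod 4) is itself a sum of two squares; find a² by testing p − a² for a perfect square:
  5: 5 − 1² = 4 = 2² ⇒ 5 = 1² + 2².
  Combine using the Brahmagupta–Fibonacci identity (a² + b²)(c² + d²) = (ac − bd)² + (ad + bc)² = (ac + bd)² + (ad − bc)²:
  5 · 5 = 25: from (1² + 2²)(1² + 2²), take (1·1 − 2·2, 1·2 + 2·1) = (1 − 4, 2 + 2) = (-3, 4); dropping signs (only squares matter) gives (3, 4); check 3² + 4² = 9 + 16 = 25 ✓.
  Scale by k = 4: (4·3, 4·4) = (12, 16).
Step 4: Order so x ≤ y and verify: 12² + 16² = 144 + 256 = 400 = n. ✓

n = 400 = 12² + 16² (one valid representation with x ≤ y).


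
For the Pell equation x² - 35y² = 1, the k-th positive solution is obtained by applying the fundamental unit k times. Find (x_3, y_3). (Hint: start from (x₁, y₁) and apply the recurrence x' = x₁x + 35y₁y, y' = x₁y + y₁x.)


Step 1: Find the fundamental solution (x₁, y₁) of x² - 35y² = 1.
  Expand √35 as a continued fraction. a₀ = ⌊√35⌋ = 5; iterate m_{k+1} = d_k·a_k − m_k, d_{k+1} = (35 − m_{k+1}²)/d_k, a_{k+1} = ⌊(a₀ + m_{k+1})/d_{k+1}⌋ (starting m₀ = 0, d₀ = 1), with convergents p_k = a_k·p_{k-1} + p_{k-2}, q_k = a_k·q_{k-1} + q_{k-2} (p₋₁ = 1, q₋₁ = 0):
  k = 0: a₀ = 5; p₀/q₀ = 5/1; p₀² − 35·q₀² = 25 − 35 = -10.
  k = 1: m = 5, d = 10, a = ⌊(5 + 5)/10⌋ = 1; p/q = (1·5 + 1)/(1·1 + 0) = 6/1; p² − 35·q² = 36 − 35 = 1.
  The first convergent with p² − 35·q² = 1 gives the fundamental solution (x₁, y₁) = (6, 1).
Step 2: Apply the recurrence (x_{n+1}, y_{n+1}) = (x₁x_n + 35y₁y_n, x₁y_n + y₁x_n) repeatedly.
  From (x_1, y_1) = (6, 1): x_2 = 6·6 + 35·1·1 = 71; y_2 = 6·1 + 1·6 = 12.
  From (x_2, y_2) = (71, 12): x_3 = 6·71 + 35·1·12 = 846; y_3 = 6·12 + 1·71 = 143.
Step 3: Verify x_3² - 35·y_3² = 715716 - 715715 = 1 (should be 1). ✓

(x_1, y_1) = (6, 1); (x_3, y_3) = (846, 143).


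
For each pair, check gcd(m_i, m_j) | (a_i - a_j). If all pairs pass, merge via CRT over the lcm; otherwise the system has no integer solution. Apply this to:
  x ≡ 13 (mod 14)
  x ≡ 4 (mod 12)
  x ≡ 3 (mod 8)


Moduli 14, 12, 8 are not pairwise coprime, so CRT works modulo lcm(m_i) when all pairwise compatibility conditions hold.
Pairwise compatibility: gcd(m_i, m_j) must divide a_i - a_j for every pair.
Merge one congruence at a time:
  Start: x ≡ 13 (mod 14).
  Combine with x ≡ 4 (mod 12): gcd(14, 12) = 2, and 4 - 13 = -9 is NOT divisible by 2.
    ⇒ system is inconsistent (no integer solution).

No solution (the system is inconsistent).


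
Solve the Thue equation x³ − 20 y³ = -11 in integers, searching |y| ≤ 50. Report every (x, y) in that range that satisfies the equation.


The equation is x³ - 20y³ = -11. For fixed y, x³ = 20·y³ − 11, so a solution requires the RHS to be a perfect cube.
Strategy: iterate y from -50 to 50, compute RHS = 20·y³ − 11, and check whether it is a (positive or negative) perfect cube.
Check small values of y:
  y = 0: RHS = -11 is not a perfect cube.
  y = 1: RHS = 9 is not a perfect cube.
  y = -1: RHS = -31 is not a perfect cube.
  y = 2: RHS = 149 is not a perfect cube.
  y = -2: RHS = -171 is not a perfect cube.
  y = 3: RHS = 529 is not a perfect cube.
  y = -3: RHS = -551 is not a perfect cube.
Continuing the search up to |y| = 50 finds no solutions either.
No (x, y) in the scanned range satisfies the equation.

No integer solutions with |y| ≤ 50.


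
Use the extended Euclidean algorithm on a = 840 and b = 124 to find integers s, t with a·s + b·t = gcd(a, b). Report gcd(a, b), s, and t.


Euclidean algorithm on (840, 124) — divide until remainder is 0:
  840 = 6 · 124 + 96
  124 = 1 · 96 + 28
  96 = 3 · 28 + 12
  28 = 2 · 12 + 4
  12 = 3 · 4 + 0
gcd(840, 124) = 4.
Track Bezout coefficients alongside the remainders: start with r₀ = 840 = a·1 + b·0 (s = 1, t = 0) and r₁ = 124 = a·0 + b·1 (s = 0, t = 1); each new remainder r_{k+1} = r_{k-1} − q_k·r_k inherits s_{k+1} = s_{k-1} − q_k·s_k, t_{k+1} = t_{k-1} − q_k·t_k, so r_k = a·s_k + b·t_k at every step:
  q = 6: r = 96, s = 1 − 6·0 = 1, t = 0 − 6·1 = -6  (check: 840·1 + 124·(-6) = 96)
  q = 1: r = 28, s = 0 − 1·1 = -1, t = 1 − 1·(-6) = 7  (check: 840·(-1) + 124·7 = 28)
  q = 3: r = 12, s = 1 − 3·(-1) = 4, t = -6 − 3·7 = -27  (check: 840·4 + 124·(-27) = 12)
  q = 2: r = 4, s = -1 − 2·4 = -9, t = 7 − 2·(-27) = 61  (check: 840·(-9) + 124·61 = 4)
The row with r = 4 (the gcd) gives the Bezout coefficients s = -9, t = 61.
Result: 840 · (-9) + 124 · (61) = 4.

gcd(840, 124) = 4; s = -9, t = 61 (check: 840·(-9) + 124·61 = 4).


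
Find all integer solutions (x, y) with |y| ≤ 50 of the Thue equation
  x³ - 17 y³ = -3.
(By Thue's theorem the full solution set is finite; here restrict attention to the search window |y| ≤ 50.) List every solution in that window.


The equation is x³ - 17y³ = -3. For fixed y, x³ = 17·y³ − 3, so a solution requires the RHS to be a perfect cube.
Strategy: iterate y from -50 to 50, compute RHS = 17·y³ − 3, and check whether it is a (positive or negative) perfect cube.
Check small values of y:
  y = 0: RHS = -3 is not a perfect cube.
  y = 1: RHS = 14 is not a perfect cube.
  y = -1: RHS = -20 is not a perfect cube.
  y = 2: RHS = 133 is not a perfect cube.
  y = -2: RHS = -139 is not a perfect cube.
  y = 3: RHS = 456 is not a perfect cube.
  y = -3: RHS = -462 is not a perfect cube.
Continuing the search up to |y| = 50 finds no solutions either.
No (x, y) in the scanned range satisfies the equation.

No integer solutions with |y| ≤ 50.


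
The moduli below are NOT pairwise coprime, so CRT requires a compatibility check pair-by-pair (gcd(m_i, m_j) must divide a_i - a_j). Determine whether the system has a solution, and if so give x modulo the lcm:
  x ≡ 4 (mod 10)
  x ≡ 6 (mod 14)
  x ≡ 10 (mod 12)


Moduli 10, 14, 12 are not pairwise coprime, so CRT works modulo lcm(m_i) when all pairwise compatibility conditions hold.
Pairwise compatibility: gcd(m_i, m_j) must divide a_i - a_j for every pair.
Merge one congruence at a time:
  Start: x ≡ 4 (mod 10).
  Combine with x ≡ 6 (mod 14): gcd(10, 14) = 2; 6 - 4 = 2, which IS divisible by 2, so compatible.
    Write x = 4 + 10·t and substitute into x ≡ 6 (mod 14): 10·t ≡ 6 − 4 = 2 (mod 14).
    Divide the congruence (and modulus) by g = 2: 5·t ≡ 1 (mod 7).
    The inverse of 5 mod 7 is 3 (since 5·3 = 15 = 2·7 + 1), so t ≡ 3·1 = 3 ≡ 3 (mod 7).
    Then x = 4 + 10·3 = 34, valid modulo lcm(10, 14) = 70: x ≡ 34 (mod 70).
  Combine with x ≡ 10 (mod 12): gcd(70, 12) = 2; 10 - 34 = -24, which IS divisible by 2, so compatible.
    Write x = 34 + 70·t and substitute into x ≡ 10 (mod 12): 70·t ≡ 10 − 34 = -24 (mod 12).
    Divide the congruence (and modulus) by g = 2: 35·t ≡ -12 (mod 6).
    Reduce coefficients mod 6: 5·t ≡ 0 (mod 6).
    The inverse of 5 mod 6 is 5 (since 5·5 = 25 = 4·6 + 1), so t ≡ 5·0 = 0 ≡ 0 (mod 6).
    Then x = 34 + 70·0 = 34, valid modulo lcm(70, 12) = 420: x ≡ 34 (mod 420).
Verify: 34 mod 10 = 4, 34 mod 14 = 6, 34 mod 12 = 10.

x ≡ 34 (mod 420).


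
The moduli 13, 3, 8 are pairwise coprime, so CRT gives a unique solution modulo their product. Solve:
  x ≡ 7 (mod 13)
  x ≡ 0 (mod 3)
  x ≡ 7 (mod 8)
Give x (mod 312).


Moduli 13, 3, 8 are pairwise coprime; by CRT there is a unique solution modulo M = 13 · 3 · 8 = 312.
Solve pairwise, accumulating the modulus:
  Start with x ≡ 7 (mod 13).
  Combine with x ≡ 0 (mod 3): since gcd(13, 3) = 1, we get a unique residue mod 39.
    Write x = 7 + 13·t and substitute into x ≡ 0 (mod 3): 13·t ≡ 0 − 7 = -7 (mod 3).
    Reduce coefficients mod 3: 1·t ≡ 2 (mod 3).
    So t ≡ 2 (mod 3).
    Then x = 7 + 13·2 = 33, valid modulo lcm(13, 3) = 39: x ≡ 33 (mod 39).
  Combine with x ≡ 7 (mod 8): since gcd(39, 8) = 1, we get a unique residue mod 312.
    Write x = 33 + 39·t and substitute into x ≡ 7 (mod 8): 39·t ≡ 7 − 33 = -26 (mod 8).
    Reduce coefficients mod 8: 7·t ≡ 6 (mod 8).
    The inverse of 7 mod 8 is 7 (since 7·7 = 49 = 6·8 + 1), so t ≡ 7·6 = 42 ≡ 2 (mod 8).
    Then x = 33 + 39·2 = 111, valid modulo lcm(39, 8) = 312: x ≡ 111 (mod 312).
Verify: 111 mod 13 = 7 ✓, 111 mod 3 = 0 ✓, 111 mod 8 = 7 ✓.

x ≡ 111 (mod 312).


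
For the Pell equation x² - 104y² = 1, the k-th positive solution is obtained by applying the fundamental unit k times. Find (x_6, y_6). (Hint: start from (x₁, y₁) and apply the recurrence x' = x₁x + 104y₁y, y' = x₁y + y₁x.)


Step 1: Find the fundamental solution (x₁, y₁) of x² - 104y² = 1.
  Expand √104 as a continued fraction. a₀ = ⌊√104⌋ = 10; iterate m_{k+1} = d_k·a_k − m_k, d_{k+1} = (104 − m_{k+1}²)/d_k, a_{k+1} = ⌊(a₀ + m_{k+1})/d_{k+1}⌋ (starting m₀ = 0, d₀ = 1), with convergents p_k = a_k·p_{k-1} + p_{k-2}, q_k = a_k·q_{k-1} + q_{k-2} (p₋₁ = 1, q₋₁ = 0):
  k = 0: a₀ = 10; p₀/q₀ = 10/1; p₀² − 104·q₀² = 100 − 104 = -4.
  k = 1: m = 10, d = 4, a = ⌊(10 + 10)/4⌋ = 5; p/q = (5·10 + 1)/(5·1 + 0) = 51/5; p² − 104·q² = 2601 − 2600 = 1.
  The first convergent with p² − 104·q² = 1 gives the fundamental solution (x₁, y₁) = (51, 5).
Step 2: Apply the recurrence (x_{n+1}, y_{n+1}) = (x₁x_n + 104y₁y_n, x₁y_n + y₁x_n) repeatedly.
  From (x_1, y_1) = (51, 5): x_2 = 51·51 + 104·5·5 = 5201; y_2 = 51·5 + 5·51 = 510.
  From (x_2, y_2) = (5201, 510): x_3 = 51·5201 + 104·5·510 = 530451; y_3 = 51·510 + 5·5201 = 52015.
  From (x_3, y_3) = (530451, 52015): x_4 = 51·530451 + 104·5·52015 = 54100801; y_4 = 51·52015 + 5·530451 = 5305020.
  From (x_4, y_4) = (54100801, 5305020): x_5 = 51·54100801 + 104·5·5305020 = 5517751251; y_5 = 51·5305020 + 5·54100801 = 541060025.
  From (x_5, y_5) = (5517751251, 541060025): x_6 = 51·5517751251 + 104·5·541060025 = 562756526801; y_6 = 51·541060025 + 5·5517751251 = 55182817530.
Step 3: Verify x_6² - 104·y_6² = 316694908457124631293601 - 316694908457124631293600 = 1 (should be 1). ✓

(x_1, y_1) = (51, 5); (x_6, y_6) = (562756526801, 55182817530).


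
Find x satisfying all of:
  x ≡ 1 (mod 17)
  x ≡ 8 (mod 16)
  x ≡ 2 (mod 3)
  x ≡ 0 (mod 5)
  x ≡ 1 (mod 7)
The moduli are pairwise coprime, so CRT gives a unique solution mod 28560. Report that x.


Product of moduli M = 17 · 16 · 3 · 5 · 7 = 28560.
Merge one congruence at a time:
  Start: x ≡ 1 (mod 17).
  Combine with x ≡ 8 (mod 16); new modulus lcm = 272.
    Write x = 1 + 17·t and substitute into x ≡ 8 (mod 16): 17·t ≡ 8 − 1 = 7 (mod 16).
    Reduce coefficients mod 16: 1·t ≡ 7 (mod 16).
    So t ≡ 7 (mod 16).
    Then x = 1 + 17·7 = 120, valid modulo lcm(17, 16) = 272: x ≡ 120 (mod 272).
  Combine with x ≡ 2 (mod 3); new modulus lcm = 816.
    Write x = 120 + 272·t and substitute into x ≡ 2 (mod 3): 272·t ≡ 2 − 120 = -118 (mod 3).
    Reduce coefficients mod 3: 2·t ≡ 2 (mod 3).
    The inverse of 2 mod 3 is 2 (since 2·2 = 4 = 1·3 + 1), so t ≡ 2·2 = 4 ≡ 1 (mod 3).
    Then x = 120 + 272·1 = 392, valid modulo lcm(272, 3) = 816: x ≡ 392 (mod 816).
  Combine with x ≡ 0 (mod 5); new modulus lcm = 4080.
    Write x = 392 + 816·t and substitute into x ≡ 0 (mod 5): 816·t ≡ 0 − 392 = -392 (mod 5).
    Reduce coefficients mod 5: 1·t ≡ 3 (mod 5).
    So t ≡ 3 (mod 5).
    Then x = 392 + 816·3 = 2840, valid modulo lcm(816, 5) = 4080: x ≡ 2840 (mod 4080).
  Combine with x ≡ 1 (mod 7); new modulus lcm = 28560.
    Write x = 2840 + 4080·t and substitute into x ≡ 1 (mod 7): 4080·t ≡ 1 − 2840 = -2839 (mod 7).
    Reduce coefficients mod 7: 6·t ≡ 3 (mod 7).
    The inverse of 6 mod 7 is 6 (since 6·6 = 36 = 5·7 + 1), so t ≡ 6·3 = 18 ≡ 4 (mod 7).
    Then x = 2840 + 4080·4 = 19160, valid modulo lcm(4080, 7) = 28560: x ≡ 19160 (mod 28560).
Verify against each original: 19160 mod 17 = 1, 19160 mod 16 = 8, 19160 mod 3 = 2, 19160 mod 5 = 0, 19160 mod 7 = 1.

x ≡ 19160 (mod 28560).


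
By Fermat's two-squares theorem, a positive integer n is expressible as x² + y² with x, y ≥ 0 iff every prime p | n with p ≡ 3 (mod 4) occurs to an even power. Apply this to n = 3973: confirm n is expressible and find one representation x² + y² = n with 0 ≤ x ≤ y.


Step 1: Factor n = 3973 = 29 · 137.
Step 2: Check the mod-4 condition on each prime factor: 29 ≡ 1 (mod 4), exponent 1; 137 ≡ 1 (mod 4), exponent 1.
All primes ≡ 3 (mod 4) appear to even exponent (or don't appear), so by the two-squares theorem n IS expressible as a sum of two squares.
Step 3: Build a representation. Here n = 29 · 137 is a product of primes ≡ 1 (mod 4). Each prime p ≡ 1 (mod 4) is itself a sum of two squares; find a² by testing p − a² for a perfect square:
  29: 29 − 1² = 28, 29 − 2² = 25 = 5² ⇒ 29 = 2² + 5².
  137: 137 − 1² = 136, 137 − 2² = 133, 137 − 3² = 128, 137 − 4² = 121 = 11² ⇒ 137 = 4² + 11².
  Combine using the Brahmagupta–Fibonacci identity (a² + b²)(c² + d²) = (ac − bd)² + (ad + bc)² = (ac + bd)² + (ad − bc)²:
  29 · 137 = 3973: from (2² + 5²)(4² + 11²), take (2·4 − 5·11, 2·11 + 5·4) = (8 − 55, 22 + 20) = (-47, 42); dropping signs (only squares matter) gives (47, 42); check 47² + 42² = 2209 + 1764 = 3973 ✓.
Step 4: Order so x ≤ y and verify: 42² + 47² = 1764 + 2209 = 3973 = n. ✓

n = 3973 = 42² + 47² (one valid representation with x ≤ y).


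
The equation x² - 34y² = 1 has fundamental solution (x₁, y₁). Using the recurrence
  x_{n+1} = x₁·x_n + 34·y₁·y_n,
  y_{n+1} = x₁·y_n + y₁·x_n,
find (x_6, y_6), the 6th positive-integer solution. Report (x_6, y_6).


Step 1: Find the fundamental solution (x₁, y₁) of x² - 34y² = 1.
  Expand √34 as a continued fraction. a₀ = ⌊√34⌋ = 5; iterate m_{k+1} = d_k·a_k − m_k, d_{k+1} = (34 − m_{k+1}²)/d_k, a_{k+1} = ⌊(a₀ + m_{k+1})/d_{k+1}⌋ (starting m₀ = 0, d₀ = 1), with convergents p_k = a_k·p_{k-1} + p_{k-2}, q_k = a_k·q_{k-1} + q_{k-2} (p₋₁ = 1, q₋₁ = 0):
  k = 0: a₀ = 5; p₀/q₀ = 5/1; p₀² − 34·q₀² = 25 − 34 = -9.
  k = 1: m = 5, d = 9, a = ⌊(5 + 5)/9⌋ = 1; p/q = (1·5 + 1)/(1·1 + 0) = 6/1; p² − 34·q² = 36 − 34 = 2.
  k = 2: m = 4, d = 2, a = ⌊(5 + 4)/2⌋ = 4; p/q = (4·6 + 5)/(4·1 + 1) = 29/5; p² − 34·q² = 841 − 850 = -9.
  k = 3: m = 4, d = 9, a = ⌊(5 + 4)/9⌋ = 1; p/q = (1·29 + 6)/(1·5 + 1) = 35/6; p² − 34·q² = 1225 − 1224 = 1.
  The first convergent with p² − 34·q² = 1 gives the fundamental solution (x₁, y₁) = (35, 6).
Step 2: Apply the recurrence (x_{n+1}, y_{n+1}) = (x₁x_n + 34y₁y_n, x₁y_n + y₁x_n) repeatedly.
  From (x_1, y_1) = (35, 6): x_2 = 35·35 + 34·6·6 = 2449; y_2 = 35·6 + 6·35 = 420.
  From (x_2, y_2) = (2449, 420): x_3 = 35·2449 + 34·6·420 = 171395; y_3 = 35·420 + 6·2449 = 29394.
  From (x_3, y_3) = (171395, 29394): x_4 = 35·171395 + 34·6·29394 = 11995201; y_4 = 35·29394 + 6·171395 = 2057160.
  From (x_4, y_4) = (11995201, 2057160): x_5 = 35·11995201 + 34·6·2057160 = 839492675; y_5 = 35·2057160 + 6·11995201 = 143971806.
  From (x_5, y_5) = (839492675, 143971806): x_6 = 35·839492675 + 34·6·143971806 = 58752492049; y_6 = 35·143971806 + 6·839492675 = 10075969260.
Step 3: Verify x_6² - 34·y_6² = 3451855321967808218401 - 3451855321967808218400 = 1 (should be 1). ✓

(x_1, y_1) = (35, 6); (x_6, y_6) = (58752492049, 10075969260).


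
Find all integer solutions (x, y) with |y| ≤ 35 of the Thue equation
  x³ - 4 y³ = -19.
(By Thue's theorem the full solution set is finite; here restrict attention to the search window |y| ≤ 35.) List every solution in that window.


The equation is x³ - 4y³ = -19. For fixed y, x³ = 4·y³ − 19, so a solution requires the RHS to be a perfect cube.
Strategy: iterate y from -35 to 35, compute RHS = 4·y³ − 19, and check whether it is a (positive or negative) perfect cube.
Check small values of y:
  y = 0: RHS = -19 is not a perfect cube.
  y = 1: RHS = -15 is not a perfect cube.
  y = -1: RHS = -23 is not a perfect cube.
  y = 2: RHS = 13 is not a perfect cube.
  y = -2: RHS = -51 is not a perfect cube.
  y = 3: RHS = 89 is not a perfect cube.
  y = -3: RHS = -127 is not a perfect cube.
Continuing the search up to |y| = 35 finds no solutions either.
No (x, y) in the scanned range satisfies the equation.

No integer solutions with |y| ≤ 35.


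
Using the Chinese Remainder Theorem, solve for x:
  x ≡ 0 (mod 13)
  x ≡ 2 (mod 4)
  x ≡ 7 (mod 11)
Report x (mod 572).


Moduli 13, 4, 11 are pairwise coprime; by CRT there is a unique solution modulo M = 13 · 4 · 11 = 572.
Solve pairwise, accumulating the modulus:
  Start with x ≡ 0 (mod 13).
  Combine with x ≡ 2 (mod 4): since gcd(13, 4) = 1, we get a unique residue mod 52.
    Write x = 0 + 13·t and substitute into x ≡ 2 (mod 4): 13·t ≡ 2 − 0 = 2 (mod 4).
    Reduce coefficients mod 4: 1·t ≡ 2 (mod 4).
    So t ≡ 2 (mod 4).
    Then x = 0 + 13·2 = 26, valid modulo lcm(13, 4) = 52: x ≡ 26 (mod 52).
  Combine with x ≡ 7 (mod 11): since gcd(52, 11) = 1, we get a unique residue mod 572.
    Write x = 26 + 52·t and substitute into x ≡ 7 (mod 11): 52·t ≡ 7 − 26 = -19 (mod 11).
    Reduce coefficients mod 11: 8·t ≡ 3 (mod 11).
    The inverse of 8 mod 11 is 7 (since 8·7 = 56 = 5·11 + 1), so t ≡ 7·3 = 21 ≡ 10 (mod 11).
    Then x = 26 + 52·10 = 546, valid modulo lcm(52, 11) = 572: x ≡ 546 (mod 572).
Verify: 546 mod 13 = 0 ✓, 546 mod 4 = 2 ✓, 546 mod 11 = 7 ✓.

x ≡ 546 (mod 572).


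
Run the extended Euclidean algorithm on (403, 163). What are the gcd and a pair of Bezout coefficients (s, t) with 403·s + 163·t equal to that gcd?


Euclidean algorithm on (403, 163) — divide until remainder is 0:
  403 = 2 · 163 + 77
  163 = 2 · 77 + 9
  77 = 8 · 9 + 5
  9 = 1 · 5 + 4
  5 = 1 · 4 + 1
  4 = 4 · 1 + 0
gcd(403, 163) = 1.
Track Bezout coefficients alongside the remainders: start with r₀ = 403 = a·1 + b·0 (s = 1, t = 0) and r₁ = 163 = a·0 + b·1 (s = 0, t = 1); each new remainder r_{k+1} = r_{k-1} − q_k·r_k inherits s_{k+1} = s_{k-1} − q_k·s_k, t_{k+1} = t_{k-1} − q_k·t_k, so r_k = a·s_k + b·t_k at every step:
  q = 2: r = 77, s = 1 − 2·0 = 1, t = 0 − 2·1 = -2  (check: 403·1 + 163·(-2) = 77)
  q = 2: r = 9, s = 0 − 2·1 = -2, t = 1 − 2·(-2) = 5  (check: 403·(-2) + 163·5 = 9)
  q = 8: r = 5, s = 1 − 8·(-2) = 17, t = -2 − 8·5 = -42  (check: 403·17 + 163·(-42) = 5)
  q = 1: r = 4, s = -2 − 1·17 = -19, t = 5 − 1·(-42) = 47  (check: 403·(-19) + 163·47 = 4)
  q = 1: r = 1, s = 17 − 1·(-19) = 36, t = -42 − 1·47 = -89  (check: 403·36 + 163·(-89) = 1)
The row with r = 1 (the gcd) gives the Bezout coefficients s = 36, t = -89.
Result: 403 · (36) + 163 · (-89) = 1.

gcd(403, 163) = 1; s = 36, t = -89 (check: 403·36 + 163·(-89) = 1).


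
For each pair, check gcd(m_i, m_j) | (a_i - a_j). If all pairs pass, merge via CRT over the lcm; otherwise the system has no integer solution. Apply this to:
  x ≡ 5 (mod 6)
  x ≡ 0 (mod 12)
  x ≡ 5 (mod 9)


Moduli 6, 12, 9 are not pairwise coprime, so CRT works modulo lcm(m_i) when all pairwise compatibility conditions hold.
Pairwise compatibility: gcd(m_i, m_j) must divide a_i - a_j for every pair.
Merge one congruence at a time:
  Start: x ≡ 5 (mod 6).
  Combine with x ≡ 0 (mod 12): gcd(6, 12) = 6, and 0 - 5 = -5 is NOT divisible by 6.
    ⇒ system is inconsistent (no integer solution).

No solution (the system is inconsistent).


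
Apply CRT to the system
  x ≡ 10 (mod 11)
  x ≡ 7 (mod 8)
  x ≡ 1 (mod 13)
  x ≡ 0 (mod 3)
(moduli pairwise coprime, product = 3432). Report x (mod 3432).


Product of moduli M = 11 · 8 · 13 · 3 = 3432.
Merge one congruence at a time:
  Start: x ≡ 10 (mod 11).
  Combine with x ≡ 7 (mod 8); new modulus lcm = 88.
    Write x = 10 + 11·t and substitute into x ≡ 7 (mod 8): 11·t ≡ 7 − 10 = -3 (mod 8).
    Reduce coefficients mod 8: 3·t ≡ 5 (mod 8).
    The inverse of 3 mod 8 is 3 (since 3·3 = 9 = 1·8 + 1), so t ≡ 3·5 = 15 ≡ 7 (mod 8).
    Then x = 10 + 11·7 = 87, valid modulo lcm(11, 8) = 88: x ≡ 87 (mod 88).
  Combine with x ≡ 1 (mod 13); new modulus lcm = 1144.
    Write x = 87 + 88·t and substitute into x ≡ 1 (mod 13): 88·t ≡ 1 − 87 = -86 (mod 13).
    Reduce coefficients mod 13: 10·t ≡ 5 (mod 13).
    The inverse of 10 mod 13 is 4 (since 10·4 = 40 = 3·13 + 1), so t ≡ 4·5 = 20 ≡ 7 (mod 13).
    Then x = 87 + 88·7 = 703, valid modulo lcm(88, 13) = 1144: x ≡ 703 (mod 1144).
  Combine with x ≡ 0 (mod 3); new modulus lcm = 3432.
    Write x = 703 + 1144·t and substitute into x ≡ 0 (mod 3): 1144·t ≡ 0 − 703 = -703 (mod 3).
    Reduce coefficients mod 3: 1·t ≡ 2 (mod 3).
    So t ≡ 2 (mod 3).
    Then x = 703 + 1144·2 = 2991, valid modulo lcm(1144, 3) = 3432: x ≡ 2991 (mod 3432).
Verify against each original: 2991 mod 11 = 10, 2991 mod 8 = 7, 2991 mod 13 = 1, 2991 mod 3 = 0.

x ≡ 2991 (mod 3432).


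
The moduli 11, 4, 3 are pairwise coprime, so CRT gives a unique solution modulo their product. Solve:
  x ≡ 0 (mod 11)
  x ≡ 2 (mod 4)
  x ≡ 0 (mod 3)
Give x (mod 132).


Moduli 11, 4, 3 are pairwise coprime; by CRT there is a unique solution modulo M = 11 · 4 · 3 = 132.
Solve pairwise, accumulating the modulus:
  Start with x ≡ 0 (mod 11).
  Combine with x ≡ 2 (mod 4): since gcd(11, 4) = 1, we get a unique residue mod 44.
    Write x = 0 + 11·t and substitute into x ≡ 2 (mod 4): 11·t ≡ 2 − 0 = 2 (mod 4).
    Reduce coefficients mod 4: 3·t ≡ 2 (mod 4).
    The inverse of 3 mod 4 is 3 (since 3·3 = 9 = 2·4 + 1), so t ≡ 3·2 = 6 ≡ 2 (mod 4).
    Then x = 0 + 11·2 = 22, valid modulo lcm(11, 4) = 44: x ≡ 22 (mod 44).
  Combine with x ≡ 0 (mod 3): since gcd(44, 3) = 1, we get a unique residue mod 132.
    Write x = 22 + 44·t and substitute into x ≡ 0 (mod 3): 44·t ≡ 0 − 22 = -22 (mod 3).
    Reduce coefficients mod 3: 2·t ≡ 2 (mod 3).
    The inverse of 2 mod 3 is 2 (since 2·2 = 4 = 1·3 + 1), so t ≡ 2·2 = 4 ≡ 1 (mod 3).
    Then x = 22 + 44·1 = 66, valid modulo lcm(44, 3) = 132: x ≡ 66 (mod 132).
Verify: 66 mod 11 = 0 ✓, 66 mod 4 = 2 ✓, 66 mod 3 = 0 ✓.

x ≡ 66 (mod 132).


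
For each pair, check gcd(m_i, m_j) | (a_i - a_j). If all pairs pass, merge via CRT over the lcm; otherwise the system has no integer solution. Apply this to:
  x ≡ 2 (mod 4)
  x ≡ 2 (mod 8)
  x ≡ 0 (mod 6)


Moduli 4, 8, 6 are not pairwise coprime, so CRT works modulo lcm(m_i) when all pairwise compatibility conditions hold.
Pairwise compatibility: gcd(m_i, m_j) must divide a_i - a_j for every pair.
Merge one congruence at a time:
  Start: x ≡ 2 (mod 4).
  Combine with x ≡ 2 (mod 8): gcd(4, 8) = 4; 2 - 2 = 0, which IS divisible by 4, so compatible.
    Write x = 2 + 4·t and substitute into x ≡ 2 (mod 8): 4·t ≡ 2 − 2 = 0 (mod 8).
    Divide the congruence (and modulus) by g = 4: 1·t ≡ 0 (mod 2).
    So t ≡ 0 (mod 2).
    Then x = 2 + 4·0 = 2, valid modulo lcm(4, 8) = 8: x ≡ 2 (mod 8).
  Combine with x ≡ 0 (mod 6): gcd(8, 6) = 2; 0 - 2 = -2, which IS divisible by 2, so compatible.
    Write x = 2 + 8·t and substitute into x ≡ 0 (mod 6): 8·t ≡ 0 − 2 = -2 (mod 6).
    Divide the congruence (and modulus) by g = 2: 4·t ≡ -1 (mod 3).
    Reduce coefficients mod 3: 1·t ≡ 2 (mod 3).
    So t ≡ 2 (mod 3).
    Then x = 2 + 8·2 = 18, valid modulo lcm(8, 6) = 24: x ≡ 18 (mod 24).
Verify: 18 mod 4 = 2, 18 mod 8 = 2, 18 mod 6 = 0.

x ≡ 18 (mod 24).


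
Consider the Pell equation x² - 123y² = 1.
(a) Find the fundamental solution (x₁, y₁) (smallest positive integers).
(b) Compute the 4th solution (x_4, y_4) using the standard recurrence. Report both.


Step 1: Find the fundamental solution (x₁, y₁) of x² - 123y² = 1.
  Expand √123 as a continued fraction. a₀ = ⌊√123⌋ = 11; iterate m_{k+1} = d_k·a_k − m_k, d_{k+1} = (123 − m_{k+1}²)/d_k, a_{k+1} = ⌊(a₀ + m_{k+1})/d_{k+1}⌋ (starting m₀ = 0, d₀ = 1), with convergents p_k = a_k·p_{k-1} + p_{k-2}, q_k = a_k·q_{k-1} + q_{k-2} (p₋₁ = 1, q₋₁ = 0):
  k = 0: a₀ = 11; p₀/q₀ = 11/1; p₀² − 123·q₀² = 121 − 123 = -2.
  k = 1: m = 11, d = 2, a = ⌊(11 + 11)/2⌋ = 11; p/q = (11·11 + 1)/(11·1 + 0) = 122/11; p² − 123·q² = 14884 − 14883 = 1.
  The first convergent with p² − 123·q² = 1 gives the fundamental solution (x₁, y₁) = (122, 11).
Step 2: Apply the recurrence (x_{n+1}, y_{n+1}) = (x₁x_n + 123y₁y_n, x₁y_n + y₁x_n) repeatedly.
  From (x_1, y_1) = (122, 11): x_2 = 122·122 + 123·11·11 = 29767; y_2 = 122·11 + 11·122 = 2684.
  From (x_2, y_2) = (29767, 2684): x_3 = 122·29767 + 123·11·2684 = 7263026; y_3 = 122·2684 + 11·29767 = 654885.
  From (x_3, y_3) = (7263026, 654885): x_4 = 122·7263026 + 123·11·654885 = 1772148577; y_4 = 122·654885 + 11·7263026 = 159789256.
Step 3: Verify x_4² - 123·y_4² = 3140510578963124929 - 3140510578963124928 = 1 (should be 1). ✓

(x_1, y_1) = (122, 11); (x_4, y_4) = (1772148577, 159789256).


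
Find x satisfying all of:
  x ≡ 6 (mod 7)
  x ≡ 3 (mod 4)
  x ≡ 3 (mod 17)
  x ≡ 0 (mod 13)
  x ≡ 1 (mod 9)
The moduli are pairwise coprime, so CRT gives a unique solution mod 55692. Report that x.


Product of moduli M = 7 · 4 · 17 · 13 · 9 = 55692.
Merge one congruence at a time:
  Start: x ≡ 6 (mod 7).
  Combine with x ≡ 3 (mod 4); new modulus lcm = 28.
    Write x = 6 + 7·t and substitute into x ≡ 3 (mod 4): 7·t ≡ 3 − 6 = -3 (mod 4).
    Reduce coefficients mod 4: 3·t ≡ 1 (mod 4).
    The inverse of 3 mod 4 is 3 (since 3·3 = 9 = 2·4 + 1), so t ≡ 3·1 = 3 ≡ 3 (mod 4).
    Then x = 6 + 7·3 = 27, valid modulo lcm(7, 4) = 28: x ≡ 27 (mod 28).
  Combine with x ≡ 3 (mod 17); new modulus lcm = 476.
    Write x = 27 + 28·t and substitute into x ≡ 3 (mod 17): 28·t ≡ 3 − 27 = -24 (mod 17).
    Reduce coefficients mod 17: 11·t ≡ 10 (mod 17).
    The inverse of 11 mod 17 is 14 (since 11·14 = 154 = 9·17 + 1), so t ≡ 14·10 = 140 ≡ 4 (mod 17).
    Then x = 27 + 28·4 = 139, valid modulo lcm(28, 17) = 476: x ≡ 139 (mod 476).
  Combine with x ≡ 0 (mod 13); new modulus lcm = 6188.
    Write x = 139 + 476·t and substitute into x ≡ 0 (mod 13): 476·t ≡ 0 − 139 = -139 (mod 13).
    Reduce coefficients mod 13: 8·t ≡ 4 (mod 13).
    The inverse of 8 mod 13 is 5 (since 8·5 = 40 = 3·13 + 1), so t ≡ 5·4 = 20 ≡ 7 (mod 13).
    Then x = 139 + 476·7 = 3471, valid modulo lcm(476, 13) = 6188: x ≡ 3471 (mod 6188).
  Combine with x ≡ 1 (mod 9); new modulus lcm = 55692.
    Write x = 3471 + 6188·t and substitute into x ≡ 1 (mod 9): 6188·t ≡ 1 − 3471 = -3470 (mod 9).
    Reduce coefficients mod 9: 5·t ≡ 4 (mod 9).
    The inverse of 5 mod 9 is 2 (since 5·2 = 10 = 1·9 + 1), so t ≡ 2·4 = 8 ≡ 8 (mod 9).
    Then x = 3471 + 6188·8 = 52975, valid modulo lcm(6188, 9) = 55692: x ≡ 52975 (mod 55692).
Verify against each original: 52975 mod 7 = 6, 52975 mod 4 = 3, 52975 mod 17 = 3, 52975 mod 13 = 0, 52975 mod 9 = 1.

x ≡ 52975 (mod 55692).


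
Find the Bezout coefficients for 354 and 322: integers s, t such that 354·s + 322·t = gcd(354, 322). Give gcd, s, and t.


Euclidean algorithm on (354, 322) — divide until remainder is 0:
  354 = 1 · 322 + 32
  322 = 10 · 32 + 2
  32 = 16 · 2 + 0
gcd(354, 322) = 2.
Track Bezout coefficients alongside the remainders: start with r₀ = 354 = a·1 + b·0 (s = 1, t = 0) and r₁ = 322 = a·0 + b·1 (s = 0, t = 1); each new remainder r_{k+1} = r_{k-1} − q_k·r_k inherits s_{k+1} = s_{k-1} − q_k·s_k, t_{k+1} = t_{k-1} − q_k·t_k, so r_k = a·s_k + b·t_k at every step:
  q = 1: r = 32, s = 1 − 1·0 = 1, t = 0 − 1·1 = -1  (check: 354·1 + 322·(-1) = 32)
  q = 10: r = 2, s = 0 − 10·1 = -10, t = 1 − 10·(-1) = 11  (check: 354·(-10) + 322·11 = 2)
The row with r = 2 (the gcd) gives the Bezout coefficients s = -10, t = 11.
Result: 354 · (-10) + 322 · (11) = 2.

gcd(354, 322) = 2; s = -10, t = 11 (check: 354·(-10) + 322·11 = 2).


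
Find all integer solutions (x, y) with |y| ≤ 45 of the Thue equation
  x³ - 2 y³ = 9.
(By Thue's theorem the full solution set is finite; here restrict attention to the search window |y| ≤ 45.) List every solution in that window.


The equation is x³ - 2y³ = 9. For fixed y, x³ = 2·y³ + 9, so a solution requires the RHS to be a perfect cube.
Strategy: iterate y from -45 to 45, compute RHS = 2·y³ + 9, and check whether it is a (positive or negative) perfect cube.
Check small values of y:
  y = 0: RHS = 9 is not a perfect cube.
  y = 1: RHS = 11 is not a perfect cube.
  y = -1: RHS = 7 is not a perfect cube.
  y = 2: RHS = 25 is not a perfect cube.
  y = -2: RHS = -7 is not a perfect cube.
  y = 3: RHS = 63 is not a perfect cube.
  y = -3: RHS = -45 is not a perfect cube.
Continuing the search up to |y| = 45 finds no solutions either.
No (x, y) in the scanned range satisfies the equation.

No integer solutions with |y| ≤ 45.


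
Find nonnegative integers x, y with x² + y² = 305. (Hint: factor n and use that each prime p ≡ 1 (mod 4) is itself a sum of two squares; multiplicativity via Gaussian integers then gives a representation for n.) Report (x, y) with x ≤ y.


Step 1: Factor n = 305 = 5 · 61.
Step 2: Check the mod-4 condition on each prime factor: 5 ≡ 1 (mod 4), exponent 1; 61 ≡ 1 (mod 4), exponent 1.
All primes ≡ 3 (mod 4) appear to even exponent (or don't appear), so by the two-squares theorem n IS expressible as a sum of two squares.
Step 3: Build a representation. Here n = 5 · 61 is a product of primes ≡ 1 (mod 4). Each prime p ≡ 1 (mod 4) is itself a sum of two squares; find a² by testing p − a² for a perfect square:
  5: 5 − 1² = 4 = 2² ⇒ 5 = 1² + 2².
  61: 61 − 1² = 60, 61 − 2² = 57, 61 − 3² = 52, 61 − 4² = 45, 61 − 5² = 36 = 6² ⇒ 61 = 5² + 6².
  Combine using the Brahmagupta–Fibonacci identity (a² + b²)(c² + d²) = (ac − bd)² + (ad + bc)² = (ac + bd)² + (ad − bc)²:
  5 · 61 = 305: from (1² + 2²)(5² + 6²), take (1·5 − 2·6, 1·6 + 2·5) = (5 − 12, 6 + 10) = (-7, 16); dropping signs (only squares matter) gives (7, 16); check 7² + 16² = 49 + 256 = 305 ✓.
Step 4: Order so x ≤ y and verify: 7² + 16² = 49 + 256 = 305 = n. ✓

n = 305 = 7² + 16² (one valid representation with x ≤ y).
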